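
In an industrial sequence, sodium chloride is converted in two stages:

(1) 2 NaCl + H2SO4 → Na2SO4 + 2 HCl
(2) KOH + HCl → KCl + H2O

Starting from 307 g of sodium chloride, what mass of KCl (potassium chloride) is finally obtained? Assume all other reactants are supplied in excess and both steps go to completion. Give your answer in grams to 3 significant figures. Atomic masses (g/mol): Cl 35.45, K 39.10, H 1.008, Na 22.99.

392 g

M(NaCl) = 22.99 + 35.45 = 58.44 g/mol.
M(KCl) = 39.10 + 35.45 = 74.55 g/mol.
n(NaCl) = 307.0 / 58.44 = 5.253 mol.
Step 1 gives a 2:2 ratio of NaCl to HCl, so n(HCl) = 5.253 mol.
In step 2 the HCl:KCl ratio is 1:1, so n(KCl) = 5.253 mol.
Mass of KCl = 5.253 × 74.55 = 391.6 g.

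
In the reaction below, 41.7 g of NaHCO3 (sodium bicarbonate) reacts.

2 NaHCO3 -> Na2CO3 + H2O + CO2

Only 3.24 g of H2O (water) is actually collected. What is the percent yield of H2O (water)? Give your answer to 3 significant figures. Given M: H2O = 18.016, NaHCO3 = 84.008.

72.5 %

n(NaHCO3) = 41.70 g / 84.008 g/mol = 0.4964 mol.
From the equation the NaHCO3:H2O mole ratio is 2:1, so n(H2O) = 0.4964 × 1/2 = 0.2482 mol.
Mass of H2O = 0.2482 mol × 18.016 g/mol = 4.471 g.
This is the theoretical yield. Percent yield = 3.24 g / 4.471 g × 100% = 72.46%.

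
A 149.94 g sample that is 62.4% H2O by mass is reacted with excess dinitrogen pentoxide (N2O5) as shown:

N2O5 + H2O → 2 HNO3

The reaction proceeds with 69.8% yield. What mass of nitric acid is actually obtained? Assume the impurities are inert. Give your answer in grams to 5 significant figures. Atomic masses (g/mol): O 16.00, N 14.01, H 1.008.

Pure H2O available = 149.94 g × 0.624 = 93.5626 g.
M(H2O) = 2(1.008) + 16.00 = 18.016 g/mol.
M(HNO3) = 1.008 + 14.01 + 3(16.00) = 63.018 g/mol.
n(H2O) = 93.5626 g / 18.016 g/mol = 5.19330 mol.
From the equation the H2O:HNO3 mole ratio is 1:2, so n(HNO3) = 5.19330 × 2/1 = 10.3866 mol.
Mass of HNO3 = 10.3866 mol × 63.018 g/mol = 654.543 g.
Actual mass collected = 654.543 g × 0.698 = 456.871 g.

456.87 g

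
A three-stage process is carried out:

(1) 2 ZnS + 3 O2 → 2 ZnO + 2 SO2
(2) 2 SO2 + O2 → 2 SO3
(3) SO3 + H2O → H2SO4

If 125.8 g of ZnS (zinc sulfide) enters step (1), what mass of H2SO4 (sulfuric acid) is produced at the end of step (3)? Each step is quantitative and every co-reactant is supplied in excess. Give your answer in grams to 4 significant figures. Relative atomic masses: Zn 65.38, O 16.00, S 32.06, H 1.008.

M(ZnS) = 65.38 + 32.06 = 97.44 g/mol.
M(H2SO4) = 2(1.008) + 32.06 + 4(16.00) = 98.076 g/mol.
n(ZnS) = 125.8 / 97.44 = 1.2911 mol.
Reaction (1): ZnS→SO2 ratio 2:2 ⇒ n(SO2) = 1.2911 mol.
Reaction (2): SO2→SO3 ratio 2:2 ⇒ n(SO3) = 1.2911 mol.
Reaction (3): SO3→H2SO4 ratio 1:1 ⇒ n(H2SO4) = 1.2911 mol.
Mass of H2SO4 = 1.2911 × 98.076 = 126.62 g.

126.6 g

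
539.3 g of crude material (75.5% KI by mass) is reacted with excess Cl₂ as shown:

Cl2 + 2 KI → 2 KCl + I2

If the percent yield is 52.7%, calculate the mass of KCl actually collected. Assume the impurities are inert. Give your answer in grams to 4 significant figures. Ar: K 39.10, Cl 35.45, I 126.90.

96.37 g

Pure KI available = 539.3 g × 0.755 = 407.17 g.
M(KI) = 39.10 + 126.90 = 166.00 g/mol.
M(KCl) = 39.10 + 35.45 = 74.55 g/mol.
n(KI) = 407.17 g / 166.00 g/mol = 2.4528 mol.
From the equation the KI:KCl mole ratio is 2:2, so n(KCl) = 2.4528 × 2/2 = 2.4528 mol.
Mass of KCl = 2.4528 mol × 74.55 g/mol = 182.86 g.
Actual mass collected = 182.86 g × 0.527 = 96.367 g.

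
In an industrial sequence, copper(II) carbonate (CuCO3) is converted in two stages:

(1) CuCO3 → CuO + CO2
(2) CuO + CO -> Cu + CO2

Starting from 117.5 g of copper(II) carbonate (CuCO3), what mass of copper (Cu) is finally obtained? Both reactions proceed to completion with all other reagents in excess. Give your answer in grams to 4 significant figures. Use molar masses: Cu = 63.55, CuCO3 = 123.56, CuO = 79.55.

n(CuCO3) = 117.50 / 123.56 = 0.95096 mol.
Step 1 gives a 1:1 ratio of CuCO3 to CuO, so n(CuO) = 0.95096 mol.
In step 2 the CuO:Cu ratio is 1:1, so n(Cu) = 0.95096 mol.
Mass of Cu = 0.95096 × 63.55 = 60.433 g.

60.43 g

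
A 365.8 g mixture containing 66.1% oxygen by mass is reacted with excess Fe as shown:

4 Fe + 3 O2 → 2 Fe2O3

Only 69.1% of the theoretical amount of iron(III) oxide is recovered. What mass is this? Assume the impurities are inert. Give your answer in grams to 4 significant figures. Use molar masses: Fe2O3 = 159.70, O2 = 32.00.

555.9 g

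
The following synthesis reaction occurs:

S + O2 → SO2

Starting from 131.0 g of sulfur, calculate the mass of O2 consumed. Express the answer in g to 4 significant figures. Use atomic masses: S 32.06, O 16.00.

M(S) = 32.06 g/mol.
M(O2) = 2(16.00) = 32.00 g/mol.
n(S) = 131.00 g / 32.06 g/mol = 4.0861 mol.
From the equation the S:O2 mole ratio is 1:1, so n(O2) = 4.0861 × 1/1 = 4.0861 mol.
Mass of O2 = 4.0861 mol × 32.00 g/mol = 130.75 g.

130.8 g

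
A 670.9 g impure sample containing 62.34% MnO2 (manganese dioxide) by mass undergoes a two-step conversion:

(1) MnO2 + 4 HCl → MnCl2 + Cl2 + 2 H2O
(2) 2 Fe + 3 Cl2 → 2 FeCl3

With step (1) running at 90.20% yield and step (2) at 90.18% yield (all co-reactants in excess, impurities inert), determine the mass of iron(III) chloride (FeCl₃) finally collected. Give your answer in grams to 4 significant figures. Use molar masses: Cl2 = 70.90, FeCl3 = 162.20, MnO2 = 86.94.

423.1 g

Pure MnO2 = 670.9 × 0.6234 = 418.24 g.
n(MnO2) = 418.24 / 86.94 = 4.8107 mol.
Step 1 (MnO2:Cl2 = 1:1): theoretical n(Cl2) = 4.8107 mol; at 90.20% yield, n(Cl2) = 4.3392 mol.
Step 2 (Cl2:FeCl3 = 3:2): theoretical n(FeCl3) = 2.8928 mol, so theoretical mass = 2.8928 × 162.20 = 469.21 g.
At 90.18% yield, actual mass of FeCl3 = 469.21 × 0.9018 = 423.14 g.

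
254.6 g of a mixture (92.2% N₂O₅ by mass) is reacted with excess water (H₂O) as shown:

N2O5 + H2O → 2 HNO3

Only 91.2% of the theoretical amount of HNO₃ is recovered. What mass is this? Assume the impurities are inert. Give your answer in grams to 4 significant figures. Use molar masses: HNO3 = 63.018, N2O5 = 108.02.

Pure N2O5 available = 254.6 g × 0.922 = 234.74 g.
n(N2O5) = 234.74 g / 108.02 g/mol = 2.1731 mol.
From the equation the N2O5:HNO3 mole ratio is 1:2, so n(HNO3) = 2.1731 × 2/1 = 4.3463 mol.
Mass of HNO3 = 4.3463 mol × 63.018 g/mol = 273.89 g.
Actual mass collected = 273.89 g × 0.912 = 249.79 g.

249.8 g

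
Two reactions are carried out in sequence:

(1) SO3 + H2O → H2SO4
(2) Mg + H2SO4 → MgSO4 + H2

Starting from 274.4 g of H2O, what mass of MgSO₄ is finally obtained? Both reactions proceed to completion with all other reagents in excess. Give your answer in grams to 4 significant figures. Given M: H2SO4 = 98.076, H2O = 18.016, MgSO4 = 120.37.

1833 g

n(H2O) = 274.40 / 18.016 = 15.231 mol.
Step 1 gives a 1:1 ratio of H2O to H2SO4, so n(H2SO4) = 15.231 mol.
In step 2 the H2SO4:MgSO4 ratio is 1:1, so n(MgSO4) = 15.231 mol.
Mass of MgSO4 = 15.231 × 120.37 = 1833.3 g.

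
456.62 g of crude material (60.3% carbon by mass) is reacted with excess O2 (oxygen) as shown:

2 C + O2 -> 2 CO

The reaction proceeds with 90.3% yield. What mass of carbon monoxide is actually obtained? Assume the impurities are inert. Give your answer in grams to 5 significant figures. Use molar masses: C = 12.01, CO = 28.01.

579.87 g

Pure C available = 456.62 g × 0.603 = 275.342 g.
n(C) = 275.342 g / 12.01 g/mol = 22.9260 mol.
From the equation the C:CO mole ratio is 2:2, so n(CO) = 22.9260 × 2/2 = 22.9260 mol.
Mass of CO = 22.9260 mol × 28.01 g/mol = 642.159 g.
Actual mass collected = 642.159 g × 0.903 = 579.869 g.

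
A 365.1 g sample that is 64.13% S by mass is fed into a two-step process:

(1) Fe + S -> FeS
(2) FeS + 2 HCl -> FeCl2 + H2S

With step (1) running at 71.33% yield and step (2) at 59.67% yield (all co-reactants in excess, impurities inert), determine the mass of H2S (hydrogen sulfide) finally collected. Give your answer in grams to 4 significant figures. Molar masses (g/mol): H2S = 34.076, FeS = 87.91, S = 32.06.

105.9 g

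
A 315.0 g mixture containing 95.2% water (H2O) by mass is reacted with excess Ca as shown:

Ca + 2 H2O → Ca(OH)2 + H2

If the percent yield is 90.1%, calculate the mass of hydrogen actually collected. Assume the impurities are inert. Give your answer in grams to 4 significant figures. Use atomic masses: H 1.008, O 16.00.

15.12 g

Pure H2O available = 315.0 g × 0.952 = 299.88 g.
M(H2O) = 2(1.008) + 16.00 = 18.016 g/mol.
M(H2) = 2(1.008) = 2.016 g/mol.
n(H2O) = 299.88 g / 18.016 g/mol = 16.645 mol.
From the equation the H2O:H2 mole ratio is 2:1, so n(H2) = 16.645 × 1/2 = 8.3226 mol.
Mass of H2 = 8.3226 mol × 2.016 g/mol = 16.778 g.
Actual mass collected = 16.778 g × 0.901 = 15.117 g.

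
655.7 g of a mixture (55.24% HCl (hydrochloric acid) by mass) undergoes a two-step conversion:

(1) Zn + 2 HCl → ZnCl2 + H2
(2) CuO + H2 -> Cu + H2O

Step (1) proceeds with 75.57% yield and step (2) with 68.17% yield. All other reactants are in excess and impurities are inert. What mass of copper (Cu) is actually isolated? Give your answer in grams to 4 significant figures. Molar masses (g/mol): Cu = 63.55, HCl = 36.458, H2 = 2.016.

Pure HCl = 655.7 × 0.5524 = 362.21 g.
n(HCl) = 362.21 / 36.458 = 9.9350 mol.
Step 1 (HCl:H2 = 2:1): theoretical n(H2) = 4.9675 mol; at 75.57% yield, n(H2) = 3.7539 mol.
Step 2 (H2:Cu = 1:1): theoretical n(Cu) = 3.7539 mol, so theoretical mass = 3.7539 × 63.55 = 238.56 g.
At 68.17% yield, actual mass of Cu = 238.56 × 0.6817 = 162.63 g.

162.6 g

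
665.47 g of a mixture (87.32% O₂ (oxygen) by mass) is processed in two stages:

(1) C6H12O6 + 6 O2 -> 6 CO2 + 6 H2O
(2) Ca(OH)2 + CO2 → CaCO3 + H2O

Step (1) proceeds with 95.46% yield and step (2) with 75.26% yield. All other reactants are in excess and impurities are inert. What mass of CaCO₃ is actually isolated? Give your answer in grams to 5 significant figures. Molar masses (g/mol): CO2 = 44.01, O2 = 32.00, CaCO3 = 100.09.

1305.8 g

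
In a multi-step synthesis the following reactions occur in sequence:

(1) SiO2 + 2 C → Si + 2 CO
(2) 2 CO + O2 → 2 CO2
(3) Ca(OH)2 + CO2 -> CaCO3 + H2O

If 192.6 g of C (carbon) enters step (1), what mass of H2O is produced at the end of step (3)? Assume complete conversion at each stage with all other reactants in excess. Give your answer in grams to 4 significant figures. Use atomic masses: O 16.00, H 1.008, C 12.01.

M(C) = 12.01 g/mol.
M(H2O) = 2(1.008) + 16.00 = 18.016 g/mol.
n(C) = 192.6 / 12.01 = 16.037 mol.
Reaction (1): C→CO ratio 2:2 ⇒ n(CO) = 16.037 mol.
Reaction (2): CO→CO2 ratio 2:2 ⇒ n(CO2) = 16.037 mol.
Reaction (3): CO2→H2O ratio 1:1 ⇒ n(H2O) = 16.037 mol.
Mass of H2O = 16.037 × 18.016 = 288.92 g.

288.9 g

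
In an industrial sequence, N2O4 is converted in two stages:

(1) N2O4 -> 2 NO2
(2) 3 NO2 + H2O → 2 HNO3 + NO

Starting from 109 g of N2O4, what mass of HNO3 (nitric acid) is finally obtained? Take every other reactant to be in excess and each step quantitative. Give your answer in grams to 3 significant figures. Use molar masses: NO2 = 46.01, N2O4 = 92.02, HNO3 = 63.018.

99.5 g

n(N2O4) = 109.0 / 92.02 = 1.185 mol.
Step 1 gives a 1:2 ratio of N2O4 to NO2, so n(NO2) = 2.369 mol.
In step 2 the NO2:HNO3 ratio is 3:2, so n(HNO3) = 1.579 mol.
Mass of HNO3 = 1.579 × 63.018 = 99.53 g.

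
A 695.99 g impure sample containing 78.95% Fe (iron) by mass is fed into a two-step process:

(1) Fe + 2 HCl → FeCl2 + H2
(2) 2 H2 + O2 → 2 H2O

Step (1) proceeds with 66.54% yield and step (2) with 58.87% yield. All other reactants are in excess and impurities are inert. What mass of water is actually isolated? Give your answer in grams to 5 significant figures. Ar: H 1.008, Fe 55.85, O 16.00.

69.433 g

Pure Fe = 695.99 × 0.7895 = 549.484 g.
M(Fe) = 55.85 g/mol.
M(H2O) = 2(1.008) + 16.00 = 18.016 g/mol.
n(Fe) = 549.484 / 55.85 = 9.83857 mol.
Step 1 (Fe:H2 = 1:1): theoretical n(H2) = 9.83857 mol; at 66.54% yield, n(H2) = 6.54658 mol.
Step 2 (H2:H2O = 2:2): theoretical n(H2O) = 6.54658 mol, so theoretical mass = 6.54658 × 18.016 = 117.943 g.
At 58.87% yield, actual mass of H2O = 117.943 × 0.5887 = 69.4332 g.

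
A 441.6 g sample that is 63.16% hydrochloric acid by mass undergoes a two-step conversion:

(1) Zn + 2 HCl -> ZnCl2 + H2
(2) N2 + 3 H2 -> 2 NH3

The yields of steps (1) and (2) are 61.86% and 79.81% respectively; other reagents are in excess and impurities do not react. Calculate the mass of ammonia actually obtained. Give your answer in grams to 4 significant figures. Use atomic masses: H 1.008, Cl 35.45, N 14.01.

21.45 g

Pure HCl = 441.6 × 0.6316 = 278.91 g.
M(HCl) = 1.008 + 35.45 = 36.458 g/mol.
M(NH3) = 14.01 + 3(1.008) = 17.034 g/mol.
n(HCl) = 278.91 / 36.458 = 7.6503 mol.
Step 1 (HCl:H2 = 2:1): theoretical n(H2) = 3.8251 mol; at 61.86% yield, n(H2) = 2.3662 mol.
Step 2 (H2:NH3 = 3:2): theoretical n(NH3) = 1.5775 mol, so theoretical mass = 1.5775 × 17.034 = 26.871 g.
At 79.81% yield, actual mass of NH3 = 26.871 × 0.7981 = 21.446 g.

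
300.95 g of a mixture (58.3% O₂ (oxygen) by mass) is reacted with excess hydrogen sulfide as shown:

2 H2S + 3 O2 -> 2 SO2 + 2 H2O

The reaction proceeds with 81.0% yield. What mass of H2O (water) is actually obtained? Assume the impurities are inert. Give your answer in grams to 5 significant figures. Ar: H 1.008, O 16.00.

53.341 g

Pure O2 available = 300.95 g × 0.583 = 175.454 g.
M(O2) = 2(16.00) = 32.00 g/mol.
M(H2O) = 2(1.008) + 16.00 = 18.016 g/mol.
n(O2) = 175.454 g / 32.00 g/mol = 5.48293 mol.
From the equation the O2:H2O mole ratio is 3:2, so n(H2O) = 5.48293 × 2/3 = 3.65529 mol.
Mass of H2O = 3.65529 mol × 18.016 g/mol = 65.8537 g.
Actual mass collected = 65.8537 g × 0.810 = 53.3415 g.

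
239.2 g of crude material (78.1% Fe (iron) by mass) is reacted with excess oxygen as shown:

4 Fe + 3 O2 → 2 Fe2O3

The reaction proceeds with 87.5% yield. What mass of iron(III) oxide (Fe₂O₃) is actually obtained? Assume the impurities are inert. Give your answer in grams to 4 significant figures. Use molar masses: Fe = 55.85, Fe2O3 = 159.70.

233.7 g

Pure Fe available = 239.2 g × 0.781 = 186.82 g.
n(Fe) = 186.82 g / 55.85 g/mol = 3.3449 mol.
From the equation the Fe:Fe2O3 mole ratio is 4:2, so n(Fe2O3) = 3.3449 × 2/4 = 1.6725 mol.
Mass of Fe2O3 = 1.6725 mol × 159.70 g/mol = 267.09 g.
Actual mass collected = 267.09 g × 0.875 = 233.71 g.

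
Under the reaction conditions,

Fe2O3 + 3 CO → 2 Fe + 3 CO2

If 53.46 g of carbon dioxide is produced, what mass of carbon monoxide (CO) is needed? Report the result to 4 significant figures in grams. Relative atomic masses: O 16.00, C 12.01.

34.02 g

M(CO2) = 12.01 + 2(16.00) = 44.01 g/mol.
M(CO) = 12.01 + 16.00 = 28.01 g/mol.
n(CO2) = 53.460 g / 44.01 g/mol = 1.2147 mol.
From the equation the CO2:CO mole ratio is 3:3, so n(CO) = 1.2147 × 3/3 = 1.2147 mol.
Mass of CO = 1.2147 mol × 28.01 g/mol = 34.024 g.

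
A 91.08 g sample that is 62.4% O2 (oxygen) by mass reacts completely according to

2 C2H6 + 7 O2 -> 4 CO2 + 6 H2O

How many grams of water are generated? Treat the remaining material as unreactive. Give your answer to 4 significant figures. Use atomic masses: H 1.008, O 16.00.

27.43 g

Mass of pure O2 = 91.08 g × 0.624 = 56.834 g.
M(O2) = 2(16.00) = 32.00 g/mol.
M(H2O) = 2(1.008) + 16.00 = 18.016 g/mol.
n(O2) = 56.834 g / 32.00 g/mol = 1.7761 mol.
From the equation the O2:H2O mole ratio is 7:6, so n(H2O) = 1.7761 × 6/7 = 1.5223 mol.
Mass of H2O = 1.5223 mol × 18.016 g/mol = 27.426 g.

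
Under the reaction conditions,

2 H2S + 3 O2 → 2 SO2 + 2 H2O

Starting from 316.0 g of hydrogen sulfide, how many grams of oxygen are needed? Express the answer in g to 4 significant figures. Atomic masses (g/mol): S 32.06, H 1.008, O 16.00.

M(H2S) = 2(1.008) + 32.06 = 34.076 g/mol.
M(O2) = 2(16.00) = 32.00 g/mol.
n(H2S) = 316.00 g / 34.076 g/mol = 9.2734 mol.
From the equation the H2S:O2 mole ratio is 2:3, so n(O2) = 9.2734 × 3/2 = 13.910 mol.
Mass of O2 = 13.910 mol × 32.00 g/mol = 445.12 g.

445.1 g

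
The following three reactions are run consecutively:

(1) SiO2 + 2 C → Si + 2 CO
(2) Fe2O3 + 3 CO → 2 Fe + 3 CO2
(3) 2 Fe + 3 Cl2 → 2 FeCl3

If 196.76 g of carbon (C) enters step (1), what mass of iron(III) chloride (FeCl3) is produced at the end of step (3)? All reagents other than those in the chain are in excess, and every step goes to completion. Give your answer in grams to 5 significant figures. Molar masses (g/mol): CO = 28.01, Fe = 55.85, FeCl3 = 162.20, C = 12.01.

1771.5 g

n(C) = 196.76 / 12.01 = 16.3830 mol.
Reaction (1): C→CO ratio 2:2 ⇒ n(CO) = 16.3830 mol.
Reaction (2): CO→Fe ratio 3:2 ⇒ n(Fe) = 10.9220 mol.
Reaction (3): Fe→FeCl3 ratio 2:2 ⇒ n(FeCl3) = 10.9220 mol.
Mass of FeCl3 = 10.9220 × 162.20 = 1771.55 g.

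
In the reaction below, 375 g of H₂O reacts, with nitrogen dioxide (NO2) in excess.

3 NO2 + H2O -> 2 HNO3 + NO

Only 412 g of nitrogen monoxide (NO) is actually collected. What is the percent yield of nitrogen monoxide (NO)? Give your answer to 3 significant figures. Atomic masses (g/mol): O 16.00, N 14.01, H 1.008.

66.0 %

M(H2O) = 2(1.008) + 16.00 = 18.016 g/mol.
M(NO) = 14.01 + 16.00 = 30.01 g/mol.
n(H2O) = 375.0 g / 18.016 g/mol = 20.81 mol.
From the equation the H2O:NO mole ratio is 1:1, so n(NO) = 20.81 × 1/1 = 20.81 mol.
Mass of NO = 20.81 mol × 30.01 g/mol = 624.7 g.
This is the theoretical yield. Percent yield = 412 g / 624.7 g × 100% = 65.96%.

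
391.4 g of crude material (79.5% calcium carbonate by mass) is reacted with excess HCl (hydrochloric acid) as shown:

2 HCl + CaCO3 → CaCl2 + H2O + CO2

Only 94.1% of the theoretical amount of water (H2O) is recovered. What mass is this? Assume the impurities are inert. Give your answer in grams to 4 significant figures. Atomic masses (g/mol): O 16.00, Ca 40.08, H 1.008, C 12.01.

Pure CaCO3 available = 391.4 g × 0.795 = 311.16 g.
M(CaCO3) = 40.08 + 12.01 + 3(16.00) = 100.09 g/mol.
M(H2O) = 2(1.008) + 16.00 = 18.016 g/mol.
n(CaCO3) = 311.16 g / 100.09 g/mol = 3.1088 mol.
From the equation the CaCO3:H2O mole ratio is 1:1, so n(H2O) = 3.1088 × 1/1 = 3.1088 mol.
Mass of H2O = 3.1088 mol × 18.016 g/mol = 56.009 g.
Actual mass collected = 56.009 g × 0.941 = 52.704 g.

52.70 g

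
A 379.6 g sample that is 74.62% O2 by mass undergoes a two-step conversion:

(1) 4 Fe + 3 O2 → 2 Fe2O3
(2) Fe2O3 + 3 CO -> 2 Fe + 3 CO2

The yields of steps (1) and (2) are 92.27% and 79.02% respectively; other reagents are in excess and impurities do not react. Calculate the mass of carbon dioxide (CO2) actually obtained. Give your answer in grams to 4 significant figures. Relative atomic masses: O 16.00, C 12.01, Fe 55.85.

Pure O2 = 379.6 × 0.7462 = 283.26 g.
M(O2) = 2(16.00) = 32.00 g/mol.
M(CO2) = 12.01 + 2(16.00) = 44.01 g/mol.
n(O2) = 283.26 / 32.00 = 8.8518 mol.
Step 1 (O2:Fe2O3 = 3:2): theoretical n(Fe2O3) = 5.9012 mol; at 92.27% yield, n(Fe2O3) = 5.4450 mol.
Step 2 (Fe2O3:CO2 = 1:3): theoretical n(CO2) = 16.335 mol, so theoretical mass = 16.335 × 44.01 = 718.91 g.
At 79.02% yield, actual mass of CO2 = 718.91 × 0.7902 = 568.08 g.

568.1 g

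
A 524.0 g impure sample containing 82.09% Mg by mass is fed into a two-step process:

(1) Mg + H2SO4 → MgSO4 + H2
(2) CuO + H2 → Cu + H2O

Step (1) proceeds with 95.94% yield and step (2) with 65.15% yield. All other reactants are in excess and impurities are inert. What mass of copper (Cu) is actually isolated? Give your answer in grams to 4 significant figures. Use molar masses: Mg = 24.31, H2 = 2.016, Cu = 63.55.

702.9 g

Pure Mg = 524.0 × 0.8209 = 430.15 g.
n(Mg) = 430.15 / 24.31 = 17.694 mol.
Step 1 (Mg:H2 = 1:1): theoretical n(H2) = 17.694 mol; at 95.94% yield, n(H2) = 16.976 mol.
Step 2 (H2:Cu = 1:1): theoretical n(Cu) = 16.976 mol, so theoretical mass = 16.976 × 63.55 = 1078.8 g.
At 65.15% yield, actual mass of Cu = 1078.8 × 0.6515 = 702.86 g.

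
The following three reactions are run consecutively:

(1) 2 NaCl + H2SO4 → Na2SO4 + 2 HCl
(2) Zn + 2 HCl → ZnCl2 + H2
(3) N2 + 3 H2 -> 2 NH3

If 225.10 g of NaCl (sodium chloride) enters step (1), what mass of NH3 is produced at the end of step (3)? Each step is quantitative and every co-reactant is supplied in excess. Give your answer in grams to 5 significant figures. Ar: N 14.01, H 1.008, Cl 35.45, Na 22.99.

M(NaCl) = 22.99 + 35.45 = 58.44 g/mol.
M(NH3) = 14.01 + 3(1.008) = 17.034 g/mol.
n(NaCl) = 225.10 / 58.44 = 3.85181 mol.
Reaction (1): NaCl→HCl ratio 2:2 ⇒ n(HCl) = 3.85181 mol.
Reaction (2): HCl→H2 ratio 2:1 ⇒ n(H2) = 1.92591 mol.
Reaction (3): H2→NH3 ratio 3:2 ⇒ n(NH3) = 1.28394 mol.
Mass of NH3 = 1.28394 × 17.034 = 21.8706 g.

21.871 g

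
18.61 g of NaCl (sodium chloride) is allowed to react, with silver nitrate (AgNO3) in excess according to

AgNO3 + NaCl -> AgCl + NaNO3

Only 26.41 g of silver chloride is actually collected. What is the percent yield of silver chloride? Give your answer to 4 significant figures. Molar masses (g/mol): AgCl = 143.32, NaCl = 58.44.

57.87 %

n(NaCl) = 18.610 g / 58.44 g/mol = 0.31845 mol.
From the equation the NaCl:AgCl mole ratio is 1:1, so n(AgCl) = 0.31845 × 1/1 = 0.31845 mol.
Mass of AgCl = 0.31845 mol × 143.32 g/mol = 45.640 g.
This is the theoretical yield. Percent yield = 26.41 g / 45.640 g × 100% = 57.866%.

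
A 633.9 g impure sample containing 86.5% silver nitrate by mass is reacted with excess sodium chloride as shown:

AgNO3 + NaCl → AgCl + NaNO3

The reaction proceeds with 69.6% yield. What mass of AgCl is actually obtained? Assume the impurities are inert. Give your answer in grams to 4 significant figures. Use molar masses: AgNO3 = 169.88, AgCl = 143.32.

Pure AgNO3 available = 633.9 g × 0.865 = 548.32 g.
n(AgNO3) = 548.32 g / 169.88 g/mol = 3.2277 mol.
From the equation the AgNO3:AgCl mole ratio is 1:1, so n(AgCl) = 3.2277 × 1/1 = 3.2277 mol.
Mass of AgCl = 3.2277 mol × 143.32 g/mol = 462.60 g.
Actual mass collected = 462.60 g × 0.696 = 321.97 g.

322.0 g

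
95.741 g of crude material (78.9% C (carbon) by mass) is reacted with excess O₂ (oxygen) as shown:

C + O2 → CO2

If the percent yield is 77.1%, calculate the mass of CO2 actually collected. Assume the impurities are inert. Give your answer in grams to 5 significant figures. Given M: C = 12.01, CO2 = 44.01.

213.42 g

Pure C available = 95.741 g × 0.789 = 75.5396 g.
n(C) = 75.5396 g / 12.01 g/mol = 6.28973 mol.
From the equation the C:CO2 mole ratio is 1:1, so n(CO2) = 6.28973 × 1/1 = 6.28973 mol.
Mass of CO2 = 6.28973 mol × 44.01 g/mol = 276.811 g.
Actual mass collected = 276.811 g × 0.771 = 213.421 g.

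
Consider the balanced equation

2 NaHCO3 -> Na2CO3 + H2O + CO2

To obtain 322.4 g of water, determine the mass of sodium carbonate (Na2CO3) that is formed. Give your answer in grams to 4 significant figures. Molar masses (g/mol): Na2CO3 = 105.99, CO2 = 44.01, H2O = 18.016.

1897 g

n(H2O) = 322.40 g / 18.016 g/mol = 17.895 mol.
From the equation the H2O:Na2CO3 mole ratio is 1:1, so n(Na2CO3) = 17.895 × 1/1 = 17.895 mol.
Mass of Na2CO3 = 17.895 mol × 105.99 g/mol = 1896.7 g.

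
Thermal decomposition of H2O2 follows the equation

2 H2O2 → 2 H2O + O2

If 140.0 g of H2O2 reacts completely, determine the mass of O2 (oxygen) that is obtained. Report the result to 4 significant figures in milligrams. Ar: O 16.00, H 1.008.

M(H2O2) = 2(1.008) + 2(16.00) = 34.016 g/mol.
M(O2) = 2(16.00) = 32.00 g/mol.
n(H2O2) = 140.00 g / 34.016 g/mol = 4.1157 mol.
From the equation the H2O2:O2 mole ratio is 2:1, so n(O2) = 4.1157 × 1/2 = 2.0579 mol.
Mass of O2 = 2.0579 mol × 32.00 g/mol = 65.851 g.
Converting to mg: 65.851 g = 65850 mg.

65850 mg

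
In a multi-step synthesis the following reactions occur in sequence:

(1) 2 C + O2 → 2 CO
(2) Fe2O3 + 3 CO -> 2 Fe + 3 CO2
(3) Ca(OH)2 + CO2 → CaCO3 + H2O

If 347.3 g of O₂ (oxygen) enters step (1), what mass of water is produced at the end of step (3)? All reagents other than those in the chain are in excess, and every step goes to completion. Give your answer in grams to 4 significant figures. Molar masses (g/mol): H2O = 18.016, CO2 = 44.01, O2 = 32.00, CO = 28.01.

391.1 g

n(O2) = 347.3 / 32.00 = 10.853 mol.
Reaction (1): O2→CO ratio 1:2 ⇒ n(CO) = 21.706 mol.
Reaction (2): CO→CO2 ratio 3:3 ⇒ n(CO2) = 21.706 mol.
Reaction (3): CO2→H2O ratio 1:1 ⇒ n(H2O) = 21.706 mol.
Mass of H2O = 21.706 × 18.016 = 391.06 g.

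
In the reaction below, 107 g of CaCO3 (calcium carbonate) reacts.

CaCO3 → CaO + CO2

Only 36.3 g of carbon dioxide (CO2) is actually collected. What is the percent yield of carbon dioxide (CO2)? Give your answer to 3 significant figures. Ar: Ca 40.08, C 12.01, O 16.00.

77.2 %

M(CaCO3) = 40.08 + 12.01 + 3(16.00) = 100.09 g/mol.
M(CO2) = 12.01 + 2(16.00) = 44.01 g/mol.
n(CaCO3) = 107.0 g / 100.09 g/mol = 1.069 mol.
From the equation the CaCO3:CO2 mole ratio is 1:1, so n(CO2) = 1.069 × 1/1 = 1.069 mol.
Mass of CO2 = 1.069 mol × 44.01 g/mol = 47.05 g.
This is the theoretical yield. Percent yield = 36.3 g / 47.05 g × 100% = 77.15%.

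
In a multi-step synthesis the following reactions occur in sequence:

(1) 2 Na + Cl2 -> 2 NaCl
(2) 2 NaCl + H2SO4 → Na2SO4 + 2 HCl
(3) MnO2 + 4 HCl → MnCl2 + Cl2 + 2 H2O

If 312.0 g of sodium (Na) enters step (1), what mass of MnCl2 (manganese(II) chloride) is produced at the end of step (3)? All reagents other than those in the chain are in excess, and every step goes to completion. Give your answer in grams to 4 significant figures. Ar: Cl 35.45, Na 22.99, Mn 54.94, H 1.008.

426.9 g

M(Na) = 22.99 g/mol.
M(MnCl2) = 54.94 + 2(35.45) = 125.84 g/mol.
n(Na) = 312.0 / 22.99 = 13.571 mol.
Reaction (1): Na→NaCl ratio 2:2 ⇒ n(NaCl) = 13.571 mol.
Reaction (2): NaCl→HCl ratio 2:2 ⇒ n(HCl) = 13.571 mol.
Reaction (3): HCl→MnCl2 ratio 4:1 ⇒ n(MnCl2) = 3.3928 mol.
Mass of MnCl2 = 3.3928 × 125.84 = 426.95 g.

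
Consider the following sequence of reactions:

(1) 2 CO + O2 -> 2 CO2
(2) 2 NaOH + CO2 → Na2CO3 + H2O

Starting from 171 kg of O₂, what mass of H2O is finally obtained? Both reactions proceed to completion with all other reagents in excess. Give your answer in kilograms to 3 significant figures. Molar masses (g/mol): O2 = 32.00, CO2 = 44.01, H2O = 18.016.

193 kg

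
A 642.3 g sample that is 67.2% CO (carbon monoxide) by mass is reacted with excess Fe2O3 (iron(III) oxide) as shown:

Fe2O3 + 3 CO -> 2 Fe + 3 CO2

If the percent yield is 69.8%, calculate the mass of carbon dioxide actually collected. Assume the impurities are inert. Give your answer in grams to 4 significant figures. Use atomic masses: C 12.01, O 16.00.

Pure CO available = 642.3 g × 0.672 = 431.63 g.
M(CO) = 12.01 + 16.00 = 28.01 g/mol.
M(CO2) = 12.01 + 2(16.00) = 44.01 g/mol.
n(CO) = 431.63 g / 28.01 g/mol = 15.410 mol.
From the equation the CO:CO2 mole ratio is 3:3, so n(CO2) = 15.410 × 3/3 = 15.410 mol.
Mass of CO2 = 15.410 mol × 44.01 g/mol = 678.18 g.
Actual mass collected = 678.18 g × 0.698 = 473.37 g.

473.4 g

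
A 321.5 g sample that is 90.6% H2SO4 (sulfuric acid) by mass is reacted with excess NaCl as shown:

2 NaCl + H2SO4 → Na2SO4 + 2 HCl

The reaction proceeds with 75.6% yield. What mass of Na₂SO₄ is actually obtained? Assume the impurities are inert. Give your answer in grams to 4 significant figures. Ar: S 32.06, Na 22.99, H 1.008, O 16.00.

Pure H2SO4 available = 321.5 g × 0.906 = 291.28 g.
M(H2SO4) = 2(1.008) + 32.06 + 4(16.00) = 98.076 g/mol.
M(Na2SO4) = 2(22.99) + 32.06 + 4(16.00) = 142.04 g/mol.
n(H2SO4) = 291.28 g / 98.076 g/mol = 2.9699 mol.
From the equation the H2SO4:Na2SO4 mole ratio is 1:1, so n(Na2SO4) = 2.9699 × 1/1 = 2.9699 mol.
Mass of Na2SO4 = 2.9699 mol × 142.04 g/mol = 421.85 g.
Actual mass collected = 421.85 g × 0.756 = 318.92 g.

318.9 g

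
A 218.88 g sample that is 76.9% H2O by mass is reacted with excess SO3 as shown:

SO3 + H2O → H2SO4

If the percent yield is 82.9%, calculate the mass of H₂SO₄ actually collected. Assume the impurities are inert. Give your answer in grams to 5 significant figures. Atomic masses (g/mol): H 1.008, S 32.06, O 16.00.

759.61 g

Pure H2O available = 218.88 g × 0.769 = 168.319 g.
M(H2O) = 2(1.008) + 16.00 = 18.016 g/mol.
M(H2SO4) = 2(1.008) + 32.06 + 4(16.00) = 98.076 g/mol.
n(H2O) = 168.319 g / 18.016 g/mol = 9.34274 mol.
From the equation the H2O:H2SO4 mole ratio is 1:1, so n(H2SO4) = 9.34274 × 1/1 = 9.34274 mol.
Mass of H2SO4 = 9.34274 mol × 98.076 g/mol = 916.298 g.
Actual mass collected = 916.298 g × 0.829 = 759.611 g.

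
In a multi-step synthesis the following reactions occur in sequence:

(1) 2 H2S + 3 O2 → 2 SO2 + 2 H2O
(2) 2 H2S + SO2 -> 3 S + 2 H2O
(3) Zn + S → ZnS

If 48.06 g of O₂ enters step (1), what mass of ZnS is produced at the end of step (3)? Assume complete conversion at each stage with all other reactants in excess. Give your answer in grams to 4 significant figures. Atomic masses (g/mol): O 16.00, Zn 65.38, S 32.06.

M(O2) = 2(16.00) = 32.00 g/mol.
M(ZnS) = 65.38 + 32.06 = 97.44 g/mol.
n(O2) = 48.06 / 32.00 = 1.5019 mol.
Reaction (1): O2→SO2 ratio 3:2 ⇒ n(SO2) = 1.0012 mol.
Reaction (2): SO2→S ratio 1:3 ⇒ n(S) = 3.0038 mol.
Reaction (3): S→ZnS ratio 1:1 ⇒ n(ZnS) = 3.0038 mol.
Mass of ZnS = 3.0038 × 97.44 = 292.69 g.

292.7 g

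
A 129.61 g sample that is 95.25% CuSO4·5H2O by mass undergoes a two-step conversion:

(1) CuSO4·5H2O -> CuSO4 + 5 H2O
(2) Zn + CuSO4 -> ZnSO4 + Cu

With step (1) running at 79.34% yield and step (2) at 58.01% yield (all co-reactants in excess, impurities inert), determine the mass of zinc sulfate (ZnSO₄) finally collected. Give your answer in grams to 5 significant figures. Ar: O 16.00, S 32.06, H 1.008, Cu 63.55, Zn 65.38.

Pure CuSO4·5H2O = 129.61 × 0.9525 = 123.454 g.
M(CuSO4·5H2O) = 63.55 + 32.06 + 9(16.00) + 10(1.008) = 249.69 g/mol.
M(ZnSO4) = 65.38 + 32.06 + 4(16.00) = 161.44 g/mol.
n(CuSO4·5H2O) = 123.454 / 249.69 = 0.494427 mol.
Step 1 (CuSO4·5H2O:CuSO4 = 1:1): theoretical n(CuSO4) = 0.494427 mol; at 79.34% yield, n(CuSO4) = 0.392279 mol.
Step 2 (CuSO4:ZnSO4 = 1:1): theoretical n(ZnSO4) = 0.392279 mol, so theoretical mass = 0.392279 × 161.44 = 63.3294 g.
At 58.01% yield, actual mass of ZnSO4 = 63.3294 × 0.5801 = 36.7374 g.

36.737 g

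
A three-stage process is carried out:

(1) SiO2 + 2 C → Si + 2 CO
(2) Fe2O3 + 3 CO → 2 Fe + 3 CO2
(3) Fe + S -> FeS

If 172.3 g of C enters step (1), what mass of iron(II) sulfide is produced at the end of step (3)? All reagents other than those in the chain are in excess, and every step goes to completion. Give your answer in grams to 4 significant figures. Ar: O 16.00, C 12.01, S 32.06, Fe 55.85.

M(C) = 12.01 g/mol.
M(FeS) = 55.85 + 32.06 = 87.91 g/mol.
n(C) = 172.3 / 12.01 = 14.346 mol.
Reaction (1): C→CO ratio 2:2 ⇒ n(CO) = 14.346 mol.
Reaction (2): CO→Fe ratio 3:2 ⇒ n(Fe) = 9.5643 mol.
Reaction (3): Fe→FeS ratio 1:1 ⇒ n(FeS) = 9.5643 mol.
Mass of FeS = 9.5643 × 87.91 = 840.79 g.

840.8 g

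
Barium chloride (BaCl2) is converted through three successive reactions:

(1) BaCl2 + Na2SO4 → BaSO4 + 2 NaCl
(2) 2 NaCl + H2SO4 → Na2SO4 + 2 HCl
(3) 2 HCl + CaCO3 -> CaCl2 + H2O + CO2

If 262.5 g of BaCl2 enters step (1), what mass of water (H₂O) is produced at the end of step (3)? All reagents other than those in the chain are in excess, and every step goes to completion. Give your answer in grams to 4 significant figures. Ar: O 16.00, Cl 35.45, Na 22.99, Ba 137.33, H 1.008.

22.71 g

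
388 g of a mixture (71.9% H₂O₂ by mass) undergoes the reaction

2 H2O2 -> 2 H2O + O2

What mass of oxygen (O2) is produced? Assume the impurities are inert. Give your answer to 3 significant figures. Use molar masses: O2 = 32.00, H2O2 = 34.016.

131 g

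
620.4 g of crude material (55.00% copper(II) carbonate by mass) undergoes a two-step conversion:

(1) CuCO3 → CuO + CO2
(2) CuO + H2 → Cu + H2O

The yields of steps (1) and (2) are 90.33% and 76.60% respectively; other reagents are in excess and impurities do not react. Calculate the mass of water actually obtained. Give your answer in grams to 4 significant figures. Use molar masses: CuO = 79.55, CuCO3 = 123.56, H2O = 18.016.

34.43 g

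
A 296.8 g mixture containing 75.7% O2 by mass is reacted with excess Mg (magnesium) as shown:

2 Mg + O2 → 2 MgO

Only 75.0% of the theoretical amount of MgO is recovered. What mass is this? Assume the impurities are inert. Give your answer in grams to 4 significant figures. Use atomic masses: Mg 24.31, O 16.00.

Pure O2 available = 296.8 g × 0.757 = 224.68 g.
M(O2) = 2(16.00) = 32.00 g/mol.
M(MgO) = 24.31 + 16.00 = 40.31 g/mol.
n(O2) = 224.68 g / 32.00 g/mol = 7.0212 mol.
From the equation the O2:MgO mole ratio is 1:2, so n(MgO) = 7.0212 × 2/1 = 14.042 mol.
Mass of MgO = 14.042 mol × 40.31 g/mol = 566.05 g.
Actual mass collected = 566.05 g × 0.750 = 424.54 g.

424.5 g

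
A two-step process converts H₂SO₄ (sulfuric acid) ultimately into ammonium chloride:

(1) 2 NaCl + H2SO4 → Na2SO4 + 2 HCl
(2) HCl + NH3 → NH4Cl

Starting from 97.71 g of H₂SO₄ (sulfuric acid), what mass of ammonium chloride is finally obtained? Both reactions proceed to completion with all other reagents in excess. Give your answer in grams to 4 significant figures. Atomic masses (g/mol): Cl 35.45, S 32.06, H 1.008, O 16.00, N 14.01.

M(H2SO4) = 2(1.008) + 32.06 + 4(16.00) = 98.076 g/mol.
M(NH4Cl) = 14.01 + 4(1.008) + 35.45 = 53.492 g/mol.
n(H2SO4) = 97.710 / 98.076 = 0.99627 mol.
Step 1 gives a 1:2 ratio of H2SO4 to HCl, so n(HCl) = 1.9925 mol.
In step 2 the HCl:NH4Cl ratio is 1:1, so n(NH4Cl) = 1.9925 mol.
Mass of NH4Cl = 1.9925 × 53.492 = 106.58 g.

106.6 g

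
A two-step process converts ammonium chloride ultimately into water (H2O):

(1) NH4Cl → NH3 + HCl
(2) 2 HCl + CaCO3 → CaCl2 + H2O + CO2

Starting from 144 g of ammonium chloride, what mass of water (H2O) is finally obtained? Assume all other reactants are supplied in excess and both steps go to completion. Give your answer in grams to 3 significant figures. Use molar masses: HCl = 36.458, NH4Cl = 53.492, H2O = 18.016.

24.2 g

n(NH4Cl) = 144.0 / 53.492 = 2.692 mol.
Step 1 gives a 1:1 ratio of NH4Cl to HCl, so n(HCl) = 2.692 mol.
In step 2 the HCl:H2O ratio is 2:1, so n(H2O) = 1.346 mol.
Mass of H2O = 1.346 × 18.016 = 24.25 g.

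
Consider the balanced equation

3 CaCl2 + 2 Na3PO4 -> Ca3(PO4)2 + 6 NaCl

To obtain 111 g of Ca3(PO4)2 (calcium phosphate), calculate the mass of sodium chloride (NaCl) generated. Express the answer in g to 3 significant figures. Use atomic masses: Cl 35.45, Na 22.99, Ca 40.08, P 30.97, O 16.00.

M(Ca3(PO4)2) = 3(40.08) + 2(30.97) + 8(16.00) = 310.18 g/mol.
M(NaCl) = 22.99 + 35.45 = 58.44 g/mol.
n(Ca3(PO4)2) = 111.0 g / 310.18 g/mol = 0.3579 mol.
From the equation the Ca3(PO4)2:NaCl mole ratio is 1:6, so n(NaCl) = 0.3579 × 6/1 = 2.147 mol.
Mass of NaCl = 2.147 mol × 58.44 g/mol = 125.5 g.

125 g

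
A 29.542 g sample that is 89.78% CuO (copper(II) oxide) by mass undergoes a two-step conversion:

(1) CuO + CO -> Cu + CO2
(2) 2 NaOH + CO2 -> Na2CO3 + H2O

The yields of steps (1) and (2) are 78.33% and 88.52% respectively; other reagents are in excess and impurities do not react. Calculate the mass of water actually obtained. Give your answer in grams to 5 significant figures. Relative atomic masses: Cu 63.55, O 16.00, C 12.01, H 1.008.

Pure CuO = 29.542 × 0.8978 = 26.5228 g.
M(CuO) = 63.55 + 16.00 = 79.55 g/mol.
M(H2O) = 2(1.008) + 16.00 = 18.016 g/mol.
n(CuO) = 26.5228 / 79.55 = 0.333411 mol.
Step 1 (CuO:CO2 = 1:1): theoretical n(CO2) = 0.333411 mol; at 78.33% yield, n(CO2) = 0.261160 mol.
Step 2 (CO2:H2O = 1:1): theoretical n(H2O) = 0.261160 mol, so theoretical mass = 0.261160 × 18.016 = 4.70507 g.
At 88.52% yield, actual mass of H2O = 4.70507 × 0.8852 = 4.16493 g.

4.1649 g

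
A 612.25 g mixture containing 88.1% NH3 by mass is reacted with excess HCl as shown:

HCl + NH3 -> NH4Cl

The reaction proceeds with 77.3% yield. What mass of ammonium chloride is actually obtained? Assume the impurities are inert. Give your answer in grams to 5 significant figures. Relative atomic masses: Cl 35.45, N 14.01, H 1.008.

Pure NH3 available = 612.25 g × 0.881 = 539.392 g.
M(NH3) = 14.01 + 3(1.008) = 17.034 g/mol.
M(NH4Cl) = 14.01 + 4(1.008) + 35.45 = 53.492 g/mol.
n(NH3) = 539.392 g / 17.034 g/mol = 31.6656 mol.
From the equation the NH3:NH4Cl mole ratio is 1:1, so n(NH4Cl) = 31.6656 × 1/1 = 31.6656 mol.
Mass of NH4Cl = 31.6656 mol × 53.492 g/mol = 1693.86 g.
Actual mass collected = 1693.86 g × 0.773 = 1309.35 g.

1309.4 g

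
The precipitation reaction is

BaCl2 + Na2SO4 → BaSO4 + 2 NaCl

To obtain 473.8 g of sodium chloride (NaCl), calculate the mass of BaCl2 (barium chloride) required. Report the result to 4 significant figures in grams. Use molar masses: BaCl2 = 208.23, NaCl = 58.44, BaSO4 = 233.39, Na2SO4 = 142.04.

n(NaCl) = 473.80 g / 58.44 g/mol = 8.1075 mol.
From the equation the NaCl:BaCl2 mole ratio is 2:1, so n(BaCl2) = 8.1075 × 1/2 = 4.0537 mol.
Mass of BaCl2 = 4.0537 mol × 208.23 g/mol = 844.11 g.

844.1 g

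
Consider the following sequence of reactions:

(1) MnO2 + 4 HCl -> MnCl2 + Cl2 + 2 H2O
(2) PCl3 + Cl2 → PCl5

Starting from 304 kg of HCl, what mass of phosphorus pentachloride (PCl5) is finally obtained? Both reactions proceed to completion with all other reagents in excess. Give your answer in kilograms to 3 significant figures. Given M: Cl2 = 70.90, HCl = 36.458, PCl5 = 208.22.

304 kg = 304000 g.
n(HCl) = 304000 / 36.458 = 8338 mol.
Step 1 gives a 4:1 ratio of HCl to Cl2, so n(Cl2) = 2085 mol.
In step 2 the Cl2:PCl5 ratio is 1:1, so n(PCl5) = 2085 mol.
Mass of PCl5 = 2085 × 208.22 = 434100 g = 434 kg.

434 kg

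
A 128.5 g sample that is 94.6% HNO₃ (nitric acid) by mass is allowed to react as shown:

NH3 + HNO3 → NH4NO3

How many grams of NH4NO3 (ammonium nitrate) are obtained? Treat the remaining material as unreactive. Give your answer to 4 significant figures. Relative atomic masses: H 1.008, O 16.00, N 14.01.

154.4 g

Mass of pure HNO3 = 128.5 g × 0.946 = 121.56 g.
M(HNO3) = 1.008 + 14.01 + 3(16.00) = 63.018 g/mol.
M(NH4NO3) = 2(14.01) + 4(1.008) + 3(16.00) = 80.052 g/mol.
n(HNO3) = 121.56 g / 63.018 g/mol = 1.9290 mol.
From the equation the HNO3:NH4NO3 mole ratio is 1:1, so n(NH4NO3) = 1.9290 × 1/1 = 1.9290 mol.
Mass of NH4NO3 = 1.9290 mol × 80.052 g/mol = 154.42 g.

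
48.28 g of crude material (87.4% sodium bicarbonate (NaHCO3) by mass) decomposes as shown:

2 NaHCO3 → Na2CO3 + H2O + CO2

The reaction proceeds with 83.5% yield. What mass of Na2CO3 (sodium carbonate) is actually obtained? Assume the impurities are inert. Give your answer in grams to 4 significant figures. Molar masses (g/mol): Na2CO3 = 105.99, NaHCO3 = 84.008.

22.23 g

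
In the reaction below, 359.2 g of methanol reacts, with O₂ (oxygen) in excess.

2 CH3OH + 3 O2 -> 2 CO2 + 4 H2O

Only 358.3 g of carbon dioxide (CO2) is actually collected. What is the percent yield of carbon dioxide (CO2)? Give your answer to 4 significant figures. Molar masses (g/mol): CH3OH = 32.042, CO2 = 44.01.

n(CH3OH) = 359.20 g / 32.042 g/mol = 11.210 mol.
From the equation the CH3OH:CO2 mole ratio is 2:2, so n(CO2) = 11.210 × 2/2 = 11.210 mol.
Mass of CO2 = 11.210 mol × 44.01 g/mol = 493.36 g.
This is the theoretical yield. Percent yield = 358.3 g / 493.36 g × 100% = 72.624%.

72.62 %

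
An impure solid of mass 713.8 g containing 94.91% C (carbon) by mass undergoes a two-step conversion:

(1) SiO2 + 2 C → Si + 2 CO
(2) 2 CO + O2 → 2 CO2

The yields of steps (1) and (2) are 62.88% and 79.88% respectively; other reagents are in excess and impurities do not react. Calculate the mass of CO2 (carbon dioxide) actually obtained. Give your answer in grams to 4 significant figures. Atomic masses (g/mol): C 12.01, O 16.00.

Pure C = 713.8 × 0.9491 = 677.47 g.
M(C) = 12.01 g/mol.
M(CO2) = 12.01 + 2(16.00) = 44.01 g/mol.
n(C) = 677.47 / 12.01 = 56.409 mol.
Step 1 (C:CO = 2:2): theoretical n(CO) = 56.409 mol; at 62.88% yield, n(CO) = 35.470 mol.
Step 2 (CO:CO2 = 2:2): theoretical n(CO2) = 35.470 mol, so theoretical mass = 35.470 × 44.01 = 1561.0 g.
At 79.88% yield, actual mass of CO2 = 1561.0 × 0.7988 = 1246.9 g.

1247 g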